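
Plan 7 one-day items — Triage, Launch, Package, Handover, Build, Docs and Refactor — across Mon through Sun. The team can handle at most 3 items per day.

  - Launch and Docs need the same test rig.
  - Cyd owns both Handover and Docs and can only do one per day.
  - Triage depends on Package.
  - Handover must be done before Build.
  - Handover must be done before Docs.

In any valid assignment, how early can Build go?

Precedence pushes Build to at least Tue.
Build at Tue is achievable: Package=Mon, Launch=Mon, Refactor=Wed, Handover=Mon, Triage=Tue, Docs=Tue, Build=Tue.

Tue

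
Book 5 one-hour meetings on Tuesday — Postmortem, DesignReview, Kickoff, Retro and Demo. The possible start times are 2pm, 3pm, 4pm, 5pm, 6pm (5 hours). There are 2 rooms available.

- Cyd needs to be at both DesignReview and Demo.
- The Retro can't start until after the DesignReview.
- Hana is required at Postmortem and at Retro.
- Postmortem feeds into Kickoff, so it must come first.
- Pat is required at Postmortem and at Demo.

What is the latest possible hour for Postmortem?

5pm

Downstream work caps Postmortem at 5pm.
Postmortem at 5pm is achievable: Postmortem=5pm; Kickoff=6pm; Demo=3pm; DesignReview=2pm; Retro=3pm.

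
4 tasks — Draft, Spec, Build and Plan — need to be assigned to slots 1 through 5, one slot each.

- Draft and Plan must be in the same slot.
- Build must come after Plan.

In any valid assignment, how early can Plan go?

1

Downstream work caps Plan at 4.
Plan at 1 is achievable: Plan in 1, Spec in 1, Build in 2, Draft in 1.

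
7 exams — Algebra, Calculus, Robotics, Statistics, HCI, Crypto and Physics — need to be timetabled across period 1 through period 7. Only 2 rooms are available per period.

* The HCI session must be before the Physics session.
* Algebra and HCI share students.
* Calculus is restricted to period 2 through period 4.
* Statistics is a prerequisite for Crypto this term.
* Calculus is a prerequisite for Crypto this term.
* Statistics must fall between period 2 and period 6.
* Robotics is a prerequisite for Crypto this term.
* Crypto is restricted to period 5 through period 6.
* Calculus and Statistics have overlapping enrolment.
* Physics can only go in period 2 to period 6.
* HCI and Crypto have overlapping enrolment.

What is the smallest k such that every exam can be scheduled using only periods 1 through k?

5 periods

The precedence chain requires at least 2 distinct periods.
With at most 2 per period and 7 exams, at least 4 periods are needed.
Crypto can't be placed before period 5, so the schedule must run through at least period 5.
5 works (last occupied period: period 5): for example Statistics -> period 3, Robotics -> period 1, Algebra -> period 3, Crypto -> period 5, Calculus -> period 2, Physics -> period 2, HCI -> period 1.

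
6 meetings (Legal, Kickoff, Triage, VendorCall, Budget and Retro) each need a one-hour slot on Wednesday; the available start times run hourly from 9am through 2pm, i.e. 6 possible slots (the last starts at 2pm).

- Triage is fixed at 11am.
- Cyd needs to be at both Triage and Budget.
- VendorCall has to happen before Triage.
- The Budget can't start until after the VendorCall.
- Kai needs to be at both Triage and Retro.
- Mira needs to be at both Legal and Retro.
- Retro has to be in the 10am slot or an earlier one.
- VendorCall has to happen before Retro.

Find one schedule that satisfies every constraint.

Retro in 10am; VendorCall in 9am; Legal in 9am; Budget in 10am; Kickoff in 9am; Triage in 11am

Checking: VendorCall(9am) before Triage(11am); VendorCall(9am) before Budget(10am); VendorCall(9am) before Retro(10am); Triage(11am) != Retro(10am); Triage(11am) != Budget(10am); Legal(9am) != Retro(10am); Triage=11am in [11am,11am]; Retro=10am in [9am,10am].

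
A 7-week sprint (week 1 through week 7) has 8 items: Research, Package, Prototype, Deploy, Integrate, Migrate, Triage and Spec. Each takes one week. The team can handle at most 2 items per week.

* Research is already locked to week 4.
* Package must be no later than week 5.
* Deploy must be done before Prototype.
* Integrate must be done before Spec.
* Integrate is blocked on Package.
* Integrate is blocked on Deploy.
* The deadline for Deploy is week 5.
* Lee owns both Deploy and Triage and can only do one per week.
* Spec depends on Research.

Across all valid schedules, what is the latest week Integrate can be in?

week 6

Precedence pushes Integrate to at least week 2; downstream work caps Integrate at week 6.
Integrate at week 6 is achievable: Integrate in week 6, Package in week 1, Deploy in week 1, Research in week 4, Migrate in week 2, Spec in week 7, Prototype in week 2, Triage in week 3.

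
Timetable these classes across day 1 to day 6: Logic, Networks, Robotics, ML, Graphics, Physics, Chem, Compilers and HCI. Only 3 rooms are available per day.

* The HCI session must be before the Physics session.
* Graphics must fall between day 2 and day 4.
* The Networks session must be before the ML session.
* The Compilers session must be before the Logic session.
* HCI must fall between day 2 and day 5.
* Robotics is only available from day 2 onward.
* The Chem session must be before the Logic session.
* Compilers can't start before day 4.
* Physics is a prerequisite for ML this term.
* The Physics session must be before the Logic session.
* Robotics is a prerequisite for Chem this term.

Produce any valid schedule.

Physics -> day 3, HCI -> day 2, ML -> day 4, Compilers -> day 4, Networks -> day 1, Chem -> day 3, Graphics -> day 2, Logic -> day 5, Robotics -> day 2

Checking: Networks(day 1) before ML(day 4); Physics(day 3) before ML(day 4); HCI(day 2) before Physics(day 3); Compilers(day 4) before Logic(day 5); Robotics(day 2) before Chem(day 3); Chem(day 3) before Logic(day 5); Physics(day 3) before Logic(day 5); Graphics=day 2 in [day 2,day 4]; Compilers=day 4 in [day 4,day 6]; HCI=day 2 in [day 2,day 5]; Robotics=day 2 in [day 2,day 6]; max 3 per day (cap 3).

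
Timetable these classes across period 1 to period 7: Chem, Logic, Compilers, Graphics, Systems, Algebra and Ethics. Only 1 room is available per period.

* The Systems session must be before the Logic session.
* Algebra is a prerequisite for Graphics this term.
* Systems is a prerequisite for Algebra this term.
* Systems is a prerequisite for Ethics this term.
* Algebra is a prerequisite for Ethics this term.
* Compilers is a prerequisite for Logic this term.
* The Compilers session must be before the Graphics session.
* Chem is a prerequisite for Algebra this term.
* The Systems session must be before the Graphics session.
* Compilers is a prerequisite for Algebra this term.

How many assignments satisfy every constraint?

Splitting on Chem: it can be period 1 (16), period 2 (16), period 3 (16), period 4 (4). Listing each branch's schedules as (Logic, Compilers, Graphics, Systems, Algebra, Ethics) by period number:
Chem=period 1: (4,2,6,3,5,7) (4,2,7,3,5,6) (4,3,6,2,5,7) (4,3,7,2,5,6) (5,2,6,3,4,7) (5,2,7,3,4,6) (5,3,6,2,4,7) (5,3,7,2,4,6) (6,2,5,3,4,7) (6,2,7,3,4,5) (6,3,5,2,4,7) (6,3,7,2,4,5) (7,2,5,3,4,6) (7,2,6,3,4,5) (7,3,5,2,4,6) (7,3,6,2,4,5) — 16.
Chem=period 2: (4,1,6,3,5,7) (4,1,7,3,5,6) (4,3,6,1,5,7) (4,3,7,1,5,6) (5,1,6,3,4,7) (5,1,7,3,4,6) (5,3,6,1,4,7) (5,3,7,1,4,6) (6,1,5,3,4,7) (6,1,7,3,4,5) (6,3,5,1,4,7) (6,3,7,1,4,5) (7,1,5,3,4,6) (7,1,6,3,4,5) (7,3,5,1,4,6) (7,3,6,1,4,5) — 16.
Chem=period 3: (4,1,6,2,5,7) (4,1,7,2,5,6) (4,2,6,1,5,7) (4,2,7,1,5,6) (5,1,6,2,4,7) (5,1,7,2,4,6) (5,2,6,1,4,7) (5,2,7,1,4,6) (6,1,5,2,4,7) (6,1,7,2,4,5) (6,2,5,1,4,7) (6,2,7,1,4,5) (7,1,5,2,4,6) (7,1,6,2,4,5) (7,2,5,1,4,6) (7,2,6,1,4,5) — 16.
Chem=period 4: (3,1,6,2,5,7) (3,1,7,2,5,6) (3,2,6,1,5,7) (3,2,7,1,5,6) — 4.
Summing: 16 + 16 + 16 + 4 = 52.

52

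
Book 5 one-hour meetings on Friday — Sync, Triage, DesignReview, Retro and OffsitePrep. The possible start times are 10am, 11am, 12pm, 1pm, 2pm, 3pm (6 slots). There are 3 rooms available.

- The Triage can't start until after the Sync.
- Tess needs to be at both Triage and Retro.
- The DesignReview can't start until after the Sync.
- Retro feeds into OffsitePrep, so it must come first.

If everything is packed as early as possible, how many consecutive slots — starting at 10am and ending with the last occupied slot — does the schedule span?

The precedence chain requires at least 2 distinct slots.
With at most 3 per slot and 5 meetings, at least 2 slots are needed.
2 works (last occupied slot: 11am): for example Sync in 10am, DesignReview in 11am, Triage in 11am, OffsitePrep in 11am, Retro in 10am.

2 slots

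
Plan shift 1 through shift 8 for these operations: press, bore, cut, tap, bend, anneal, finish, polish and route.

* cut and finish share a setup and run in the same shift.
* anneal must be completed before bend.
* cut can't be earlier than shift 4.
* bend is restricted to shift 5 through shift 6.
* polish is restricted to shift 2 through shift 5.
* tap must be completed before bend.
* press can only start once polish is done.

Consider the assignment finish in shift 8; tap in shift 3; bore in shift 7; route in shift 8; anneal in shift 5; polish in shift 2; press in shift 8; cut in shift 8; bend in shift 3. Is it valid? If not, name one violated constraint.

No — it violates: anneal must be completed before bend

polish is restricted to shift 2 through shift 5 — holds.
bend is restricted to shift 5 through shift 6 — violated.
anneal must be completed before bend — violated.
tap must be completed before bend — violated.
cut and finish share a setup and run in the same shift — holds.
cut can't be earlier than shift 4 — holds.
press can only start once polish is done — holds.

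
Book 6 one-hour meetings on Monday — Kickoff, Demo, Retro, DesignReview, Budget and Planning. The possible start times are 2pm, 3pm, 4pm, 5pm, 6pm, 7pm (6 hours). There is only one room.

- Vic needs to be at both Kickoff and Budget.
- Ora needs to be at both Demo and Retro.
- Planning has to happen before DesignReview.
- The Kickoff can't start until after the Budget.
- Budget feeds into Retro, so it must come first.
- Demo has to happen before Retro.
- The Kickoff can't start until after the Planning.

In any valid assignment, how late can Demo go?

6pm

Downstream work caps Demo at 6pm.
Demo at 6pm is achievable: DesignReview=5pm, Retro=7pm, Demo=6pm, Planning=3pm, Budget=2pm, Kickoff=4pm.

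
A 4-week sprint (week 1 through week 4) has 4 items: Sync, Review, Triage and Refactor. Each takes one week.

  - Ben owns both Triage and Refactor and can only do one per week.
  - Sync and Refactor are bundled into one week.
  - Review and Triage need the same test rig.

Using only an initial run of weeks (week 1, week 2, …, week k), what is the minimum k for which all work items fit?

2 weeks

Could 1 week be enough, i.e. nothing placed later than week 1? No: Refactor can't share with Triage (week 1) → nothing is left.
So 1 week is not enough.
2 works (last occupied week: week 2): for example Sync -> week 1; Refactor -> week 1; Triage -> week 2; Review -> week 1.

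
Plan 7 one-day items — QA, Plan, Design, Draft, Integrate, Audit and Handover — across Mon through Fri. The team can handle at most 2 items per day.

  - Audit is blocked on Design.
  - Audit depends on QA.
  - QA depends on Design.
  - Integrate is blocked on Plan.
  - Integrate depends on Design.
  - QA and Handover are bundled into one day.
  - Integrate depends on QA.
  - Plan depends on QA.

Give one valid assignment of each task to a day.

Integrate in Thu; Audit in Wed; Draft in Mon; QA in Tue; Handover in Tue; Plan in Wed; Design in Mon

Checking: Design(Mon) before Integrate(Thu); QA(Tue) before Integrate(Thu); Plan(Wed) before Integrate(Thu); Design(Mon) before Audit(Wed); QA(Tue) before Audit(Wed); QA(Tue) before Plan(Wed); Design(Mon) before QA(Tue); QA = Handover = Tue; max 2 per day (cap 2).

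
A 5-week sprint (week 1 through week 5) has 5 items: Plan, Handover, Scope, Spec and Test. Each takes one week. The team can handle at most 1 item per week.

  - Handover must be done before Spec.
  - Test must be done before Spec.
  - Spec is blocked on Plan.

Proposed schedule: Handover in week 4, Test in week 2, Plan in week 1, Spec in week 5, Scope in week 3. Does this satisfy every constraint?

Yes, all constraints hold

Handover must be done before Spec — holds.
Spec is blocked on Plan — holds.
Test must be done before Spec — holds.
The team can handle at most 1 item per week — holds.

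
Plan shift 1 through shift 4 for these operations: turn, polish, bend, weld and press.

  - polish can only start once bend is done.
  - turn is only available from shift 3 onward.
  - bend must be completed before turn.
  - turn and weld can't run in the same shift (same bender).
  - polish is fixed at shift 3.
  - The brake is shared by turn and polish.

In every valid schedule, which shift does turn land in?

turn's window is shift 3–shift 4.
polish is fixed at shift 3, and turn can't share a shift with polish.
So turn must be shift 4.

shift 4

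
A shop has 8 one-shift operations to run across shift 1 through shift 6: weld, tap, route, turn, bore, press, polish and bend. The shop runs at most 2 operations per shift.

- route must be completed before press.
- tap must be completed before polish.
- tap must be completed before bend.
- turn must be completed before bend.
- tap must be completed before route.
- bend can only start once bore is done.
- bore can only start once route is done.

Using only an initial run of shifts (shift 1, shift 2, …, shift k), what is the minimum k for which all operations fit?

The precedence chain requires at least 4 distinct shifts.
With at most 2 per shift and 8 operations, at least 4 shifts are needed.
4 works (last occupied shift: shift 4): for example weld in shift 4, press in shift 3, bend in shift 4, tap in shift 1, polish in shift 2, bore in shift 3, turn in shift 1, route in shift 2.

4 shifts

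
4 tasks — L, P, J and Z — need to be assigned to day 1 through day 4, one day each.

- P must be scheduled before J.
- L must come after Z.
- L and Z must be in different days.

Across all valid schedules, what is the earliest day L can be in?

Precedence pushes L to at least day 2.
L at day 2 is achievable: L in day 2, J in day 2, P in day 1, Z in day 1.

day 2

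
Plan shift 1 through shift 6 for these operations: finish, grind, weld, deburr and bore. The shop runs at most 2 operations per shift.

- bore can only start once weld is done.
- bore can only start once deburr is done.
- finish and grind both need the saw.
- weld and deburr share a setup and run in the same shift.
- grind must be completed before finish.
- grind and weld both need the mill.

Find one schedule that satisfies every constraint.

deburr in shift 1, weld in shift 1, bore in shift 2, finish in shift 3, grind in shift 2

Checking: weld(shift 1) before bore(shift 2); deburr(shift 1) before bore(shift 2); grind(shift 2) before finish(shift 3); grind(shift 2) != weld(shift 1); finish(shift 3) != grind(shift 2); weld = deburr = shift 1; max 2 per shift (cap 2).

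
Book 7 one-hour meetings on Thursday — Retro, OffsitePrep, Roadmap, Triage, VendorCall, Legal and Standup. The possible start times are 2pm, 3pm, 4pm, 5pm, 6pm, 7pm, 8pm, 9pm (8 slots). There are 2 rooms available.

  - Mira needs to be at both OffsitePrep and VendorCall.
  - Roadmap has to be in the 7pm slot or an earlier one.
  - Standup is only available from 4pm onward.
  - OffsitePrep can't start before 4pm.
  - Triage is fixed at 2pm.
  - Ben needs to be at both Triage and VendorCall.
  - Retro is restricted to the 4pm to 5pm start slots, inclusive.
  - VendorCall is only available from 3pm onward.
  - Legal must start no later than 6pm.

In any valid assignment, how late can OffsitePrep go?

9pm

OffsitePrep is available from 4pm.
OffsitePrep at 9pm is achievable: Legal=2pm, VendorCall=3pm, Retro=4pm, OffsitePrep=9pm, Triage=2pm, Standup=4pm, Roadmap=3pm.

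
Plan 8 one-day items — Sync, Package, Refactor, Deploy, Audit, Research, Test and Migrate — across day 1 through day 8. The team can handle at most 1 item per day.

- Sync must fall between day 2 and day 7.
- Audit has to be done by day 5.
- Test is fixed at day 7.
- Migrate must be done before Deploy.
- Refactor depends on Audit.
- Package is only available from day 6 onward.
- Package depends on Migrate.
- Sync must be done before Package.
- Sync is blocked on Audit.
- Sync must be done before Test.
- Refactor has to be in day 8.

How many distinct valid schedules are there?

Splitting on Sync: it can be day 2 (3), day 3 (6), day 4 (9), day 5 (12). Listing each branch's schedules as (Package, Refactor, Deploy, Audit, Research, Test, Migrate) by day number:
Sync=day 2: (6,8,4,1,5,7,3) (6,8,5,1,3,7,4) (6,8,5,1,4,7,3) — 3.
Sync=day 3: (6,8,4,1,5,7,2) (6,8,4,2,5,7,1) (6,8,5,1,2,7,4) (6,8,5,1,4,7,2) (6,8,5,2,1,7,4) (6,8,5,2,4,7,1) — 6.
Sync=day 4: (6,8,2,3,5,7,1) (6,8,3,1,5,7,2) (6,8,3,2,5,7,1) (6,8,5,1,2,7,3) (6,8,5,1,3,7,2) (6,8,5,2,1,7,3) (6,8,5,2,3,7,1) (6,8,5,3,1,7,2) (6,8,5,3,2,7,1) — 9.
Sync=day 5: (6,8,2,3,4,7,1) (6,8,2,4,3,7,1) (6,8,3,1,4,7,2) (6,8,3,2,4,7,1) (6,8,3,4,1,7,2) (6,8,3,4,2,7,1) (6,8,4,1,2,7,3) (6,8,4,1,3,7,2) (6,8,4,2,1,7,3) (6,8,4,2,3,7,1) (6,8,4,3,1,7,2) (6,8,4,3,2,7,1) — 12.
Summing: 3 + 6 + 9 + 12 = 30.

30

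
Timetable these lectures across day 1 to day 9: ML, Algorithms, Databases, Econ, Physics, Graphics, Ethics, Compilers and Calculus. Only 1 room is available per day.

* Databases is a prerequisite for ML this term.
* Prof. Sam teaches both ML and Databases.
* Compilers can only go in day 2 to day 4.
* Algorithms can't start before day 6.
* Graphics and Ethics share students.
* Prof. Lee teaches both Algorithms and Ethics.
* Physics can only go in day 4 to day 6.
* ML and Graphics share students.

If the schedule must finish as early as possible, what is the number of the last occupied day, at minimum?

day 9

The precedence chain requires at least 2 distinct days.
With at most 1 per day and 9 lectures, at least 9 days are needed.
Algorithms can't be placed before day 6, so the schedule must run through at least day 6.
9 works (last occupied day: day 9): for example Ethics in day 8, Graphics in day 7, Databases in day 1, ML in day 3, Calculus in day 9, Physics in day 4, Algorithms in day 6, Compilers in day 2, Econ in day 5.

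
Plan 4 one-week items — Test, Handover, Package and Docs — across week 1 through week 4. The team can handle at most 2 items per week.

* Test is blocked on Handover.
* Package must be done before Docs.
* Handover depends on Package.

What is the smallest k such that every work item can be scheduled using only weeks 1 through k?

The precedence chain requires at least 3 distinct weeks.
With at most 2 per week and 4 work items, at least 2 weeks are needed.
3 works (last occupied week: week 3): for example Docs=week 2, Handover=week 2, Package=week 1, Test=week 3.

3 weeks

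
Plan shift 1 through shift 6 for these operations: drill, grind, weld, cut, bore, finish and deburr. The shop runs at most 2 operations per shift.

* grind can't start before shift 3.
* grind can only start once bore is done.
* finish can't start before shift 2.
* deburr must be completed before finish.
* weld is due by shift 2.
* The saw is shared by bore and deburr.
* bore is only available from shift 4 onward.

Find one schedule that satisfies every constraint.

weld in shift 1; grind in shift 5; drill in shift 2; bore in shift 4; deburr in shift 1; cut in shift 3; finish in shift 2

Checking: bore(shift 4) before grind(shift 5); deburr(shift 1) before finish(shift 2); bore(shift 4) != deburr(shift 1); bore=shift 4 in [shift 4,shift 6]; finish=shift 2 in [shift 2,shift 6]; weld=shift 1 in [shift 1,shift 2]; grind=shift 5 in [shift 3,shift 6]; max 2 per shift (cap 2).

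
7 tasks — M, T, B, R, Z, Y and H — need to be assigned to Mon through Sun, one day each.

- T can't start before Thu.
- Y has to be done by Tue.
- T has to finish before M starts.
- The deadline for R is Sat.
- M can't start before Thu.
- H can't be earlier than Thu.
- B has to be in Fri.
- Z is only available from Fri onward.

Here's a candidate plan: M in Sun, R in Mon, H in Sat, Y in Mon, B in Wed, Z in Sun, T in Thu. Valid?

H can't be earlier than Thu — holds.
M can't start before Thu — holds.
Z is only available from Fri onward — holds.
The deadline for R is Sat — holds.
T can't start before Thu — holds.
B has to be in Fri — violated.
T has to finish before M starts — holds.
Y has to be done by Tue — holds.

Invalid. B has to be in Fri.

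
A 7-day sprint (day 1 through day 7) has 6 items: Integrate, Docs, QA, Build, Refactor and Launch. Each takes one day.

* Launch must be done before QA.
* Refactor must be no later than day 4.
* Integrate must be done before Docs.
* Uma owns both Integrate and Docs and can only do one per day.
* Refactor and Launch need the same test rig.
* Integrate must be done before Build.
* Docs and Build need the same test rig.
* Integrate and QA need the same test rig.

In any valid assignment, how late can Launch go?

day 6

Downstream work caps Launch at day 6.
Launch at day 6 is achievable: Docs -> day 2, QA -> day 7, Build -> day 3, Launch -> day 6, Integrate -> day 1, Refactor -> day 1.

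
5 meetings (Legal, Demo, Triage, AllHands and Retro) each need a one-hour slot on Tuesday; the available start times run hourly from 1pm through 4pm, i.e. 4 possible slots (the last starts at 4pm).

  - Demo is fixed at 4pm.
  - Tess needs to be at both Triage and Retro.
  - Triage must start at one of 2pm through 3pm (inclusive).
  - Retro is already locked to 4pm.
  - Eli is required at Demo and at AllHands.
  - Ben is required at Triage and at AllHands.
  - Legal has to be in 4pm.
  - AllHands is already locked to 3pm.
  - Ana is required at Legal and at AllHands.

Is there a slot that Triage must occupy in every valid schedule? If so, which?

2pm

Triage's window is 2pm–3pm.
AllHands is fixed at 3pm, and Triage can't share a slot with AllHands.
So Triage must be 2pm.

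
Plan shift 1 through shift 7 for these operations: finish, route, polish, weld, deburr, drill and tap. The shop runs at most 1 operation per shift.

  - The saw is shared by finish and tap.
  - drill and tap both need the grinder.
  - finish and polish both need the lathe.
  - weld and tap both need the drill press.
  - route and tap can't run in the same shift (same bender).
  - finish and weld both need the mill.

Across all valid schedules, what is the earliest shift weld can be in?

weld at shift 1 is achievable: weld=shift 1; drill=shift 6; route=shift 3; deburr=shift 5; finish=shift 2; tap=shift 7; polish=shift 4.

shift 1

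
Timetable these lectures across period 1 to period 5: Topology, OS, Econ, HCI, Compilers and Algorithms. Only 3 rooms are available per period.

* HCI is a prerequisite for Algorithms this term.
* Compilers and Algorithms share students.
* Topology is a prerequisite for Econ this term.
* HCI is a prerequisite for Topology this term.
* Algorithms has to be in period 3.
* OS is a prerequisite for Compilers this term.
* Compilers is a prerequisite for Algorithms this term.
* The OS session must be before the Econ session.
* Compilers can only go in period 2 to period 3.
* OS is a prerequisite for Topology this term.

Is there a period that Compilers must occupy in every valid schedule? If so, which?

period 2

Compilers's window is period 2–period 3.
Algorithms is fixed at period 3, and Compilers can't share a period with Algorithms.
So Compilers must be period 2.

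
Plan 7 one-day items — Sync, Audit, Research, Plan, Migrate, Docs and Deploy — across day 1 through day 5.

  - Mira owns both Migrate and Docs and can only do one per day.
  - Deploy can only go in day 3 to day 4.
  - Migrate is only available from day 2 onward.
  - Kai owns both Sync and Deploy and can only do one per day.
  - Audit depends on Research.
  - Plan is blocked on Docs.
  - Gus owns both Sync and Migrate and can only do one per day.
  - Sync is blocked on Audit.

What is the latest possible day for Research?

Downstream work caps Research at day 3.
Research at day 3 is achievable: Sync -> day 5, Deploy -> day 3, Migrate -> day 2, Plan -> day 2, Audit -> day 4, Docs -> day 1, Research -> day 3.

day 3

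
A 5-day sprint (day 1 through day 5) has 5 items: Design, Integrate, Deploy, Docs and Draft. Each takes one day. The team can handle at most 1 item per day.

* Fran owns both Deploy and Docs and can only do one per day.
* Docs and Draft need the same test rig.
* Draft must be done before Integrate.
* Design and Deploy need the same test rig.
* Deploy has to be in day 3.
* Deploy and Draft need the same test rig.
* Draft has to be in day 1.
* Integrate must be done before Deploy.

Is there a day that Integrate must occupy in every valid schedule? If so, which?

Draft is fixed at day 1 and must come before Integrate, so Integrate is at least day 2.
Deploy is fixed at day 3 and must come after Integrate, so Integrate is at most day 2.
So Integrate must be day 2.

day 2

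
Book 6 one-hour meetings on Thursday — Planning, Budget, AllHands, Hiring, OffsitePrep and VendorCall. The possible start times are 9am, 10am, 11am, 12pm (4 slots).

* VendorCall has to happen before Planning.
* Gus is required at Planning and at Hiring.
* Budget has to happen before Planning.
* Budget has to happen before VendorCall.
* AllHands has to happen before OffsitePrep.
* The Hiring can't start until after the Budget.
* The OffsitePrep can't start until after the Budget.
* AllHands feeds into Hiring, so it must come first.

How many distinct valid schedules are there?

29

Splitting on Planning: it can be 11am (9), 12pm (20). Listing each branch's schedules as (Budget, AllHands, Hiring, OffsitePrep, VendorCall):
Planning=11am: (9am,9am,10am,10am,10am) (9am,9am,10am,11am,10am) (9am,9am,10am,12pm,10am) (9am,9am,12pm,10am,10am) (9am,9am,12pm,11am,10am) (9am,9am,12pm,12pm,10am) (9am,10am,12pm,11am,10am) (9am,10am,12pm,12pm,10am) (9am,11am,12pm,12pm,10am) — 9.
Planning=12pm: (9am,9am,10am,10am,10am) (9am,9am,10am,10am,11am) (9am,9am,10am,11am,10am) (9am,9am,10am,11am,11am) (9am,9am,10am,12pm,10am) (9am,9am,10am,12pm,11am) (9am,9am,11am,10am,10am) (9am,9am,11am,10am,11am) (9am,9am,11am,11am,10am) (9am,9am,11am,11am,11am) (9am,9am,11am,12pm,10am) (9am,9am,11am,12pm,11am) (9am,10am,11am,11am,10am) (9am,10am,11am,11am,11am) (9am,10am,11am,12pm,10am) (9am,10am,11am,12pm,11am) (10am,9am,11am,11am,11am) (10am,9am,11am,12pm,11am) (10am,10am,11am,11am,11am) (10am,10am,11am,12pm,11am) — 20.
Summing: 9 + 20 = 29.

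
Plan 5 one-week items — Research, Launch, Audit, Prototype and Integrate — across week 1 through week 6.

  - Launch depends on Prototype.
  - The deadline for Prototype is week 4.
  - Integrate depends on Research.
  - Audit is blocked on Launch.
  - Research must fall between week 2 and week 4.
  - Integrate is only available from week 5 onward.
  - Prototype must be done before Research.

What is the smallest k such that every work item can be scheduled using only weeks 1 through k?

The precedence chain requires at least 3 distinct weeks.
Integrate can't be placed before week 5, so the schedule must run through at least week 5.
5 works (last occupied week: week 5): for example Research in week 2; Audit in week 3; Launch in week 2; Prototype in week 1; Integrate in week 5.

5 weeks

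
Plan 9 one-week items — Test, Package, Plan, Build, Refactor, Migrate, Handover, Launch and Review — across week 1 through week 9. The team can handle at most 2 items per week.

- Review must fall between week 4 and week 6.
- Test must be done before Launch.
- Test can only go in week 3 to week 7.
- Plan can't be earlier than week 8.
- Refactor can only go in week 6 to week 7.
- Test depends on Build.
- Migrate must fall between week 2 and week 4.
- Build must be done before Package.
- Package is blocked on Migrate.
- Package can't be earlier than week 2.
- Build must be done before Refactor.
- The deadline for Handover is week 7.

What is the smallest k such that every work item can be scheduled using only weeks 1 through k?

8

The precedence chain requires at least 3 distinct weeks.
With at most 2 per week and 9 work items, at least 5 weeks are needed.
Plan can't be placed before week 8, so the schedule must run through at least week 8.
8 works (last occupied week: week 8): for example Launch -> week 4, Build -> week 1, Package -> week 3, Refactor -> week 6, Review -> week 4, Handover -> week 1, Plan -> week 8, Test -> week 3, Migrate -> week 2.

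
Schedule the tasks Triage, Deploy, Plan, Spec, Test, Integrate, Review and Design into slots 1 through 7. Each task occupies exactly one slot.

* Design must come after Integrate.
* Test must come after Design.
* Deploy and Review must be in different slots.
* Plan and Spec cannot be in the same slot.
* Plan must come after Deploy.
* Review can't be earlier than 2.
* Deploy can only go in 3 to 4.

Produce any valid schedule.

Test=3, Spec=1, Integrate=1, Design=2, Plan=4, Review=2, Deploy=3, Triage=1

Checking: Design(2) before Test(3); Deploy(3) before Plan(4); Integrate(1) before Design(2); Plan(4) != Spec(1); Deploy(3) != Review(2); Deploy=3 in [3,4]; Review=2 in [2,7].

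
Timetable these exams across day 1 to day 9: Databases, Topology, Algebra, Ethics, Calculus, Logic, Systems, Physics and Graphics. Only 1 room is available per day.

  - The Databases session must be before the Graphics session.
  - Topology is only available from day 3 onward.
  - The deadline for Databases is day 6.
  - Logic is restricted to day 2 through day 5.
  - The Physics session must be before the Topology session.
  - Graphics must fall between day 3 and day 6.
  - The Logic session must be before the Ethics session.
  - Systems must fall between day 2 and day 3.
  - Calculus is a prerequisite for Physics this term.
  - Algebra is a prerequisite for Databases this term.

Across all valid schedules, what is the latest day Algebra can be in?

day 4

Downstream work caps Algebra at day 4.
Algebra at day 4 is achievable: Databases -> day 5, Logic -> day 3, Topology -> day 8, Graphics -> day 6, Systems -> day 2, Algebra -> day 4, Calculus -> day 1, Physics -> day 7, Ethics -> day 9.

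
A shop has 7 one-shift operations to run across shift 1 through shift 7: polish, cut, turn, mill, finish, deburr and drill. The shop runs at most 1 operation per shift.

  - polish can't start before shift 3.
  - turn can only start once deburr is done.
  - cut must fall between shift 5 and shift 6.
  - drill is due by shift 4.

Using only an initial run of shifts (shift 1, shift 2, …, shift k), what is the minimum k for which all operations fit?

7

The precedence chain requires at least 2 distinct shifts.
With at most 1 per shift and 7 operations, at least 7 shifts are needed.
cut can't be placed before shift 5, so the schedule must run through at least shift 5.
7 works (last occupied shift: shift 7): for example finish in shift 7, drill in shift 1, polish in shift 3, deburr in shift 2, cut in shift 5, turn in shift 4, mill in shift 6.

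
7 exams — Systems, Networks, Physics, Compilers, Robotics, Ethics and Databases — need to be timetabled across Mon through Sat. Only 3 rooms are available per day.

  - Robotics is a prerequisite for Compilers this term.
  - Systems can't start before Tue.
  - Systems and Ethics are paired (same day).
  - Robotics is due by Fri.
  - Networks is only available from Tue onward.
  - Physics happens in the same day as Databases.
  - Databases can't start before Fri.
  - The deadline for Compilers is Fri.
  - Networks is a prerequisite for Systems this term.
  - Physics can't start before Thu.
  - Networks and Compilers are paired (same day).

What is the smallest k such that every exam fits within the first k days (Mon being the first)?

5 days

The precedence chain requires at least 3 distinct days.
With at most 3 per day and 7 exams, at least 3 days are needed.
Databases can't be placed before Fri — that is day 5 counting from Mon — so the schedule must run through at least 5 days.
5 works (last occupied day: Fri): for example Physics in Fri; Robotics in Mon; Compilers in Tue; Networks in Tue; Databases in Fri; Ethics in Wed; Systems in Wed.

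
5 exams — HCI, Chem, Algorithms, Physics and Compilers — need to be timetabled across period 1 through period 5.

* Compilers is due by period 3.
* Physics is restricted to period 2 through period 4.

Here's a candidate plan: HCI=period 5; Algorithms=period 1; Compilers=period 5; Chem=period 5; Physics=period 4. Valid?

No. Compilers is due by period 3 is not satisfied.

Physics is restricted to period 2 through period 4 — holds.
Compilers is due by period 3 — violated.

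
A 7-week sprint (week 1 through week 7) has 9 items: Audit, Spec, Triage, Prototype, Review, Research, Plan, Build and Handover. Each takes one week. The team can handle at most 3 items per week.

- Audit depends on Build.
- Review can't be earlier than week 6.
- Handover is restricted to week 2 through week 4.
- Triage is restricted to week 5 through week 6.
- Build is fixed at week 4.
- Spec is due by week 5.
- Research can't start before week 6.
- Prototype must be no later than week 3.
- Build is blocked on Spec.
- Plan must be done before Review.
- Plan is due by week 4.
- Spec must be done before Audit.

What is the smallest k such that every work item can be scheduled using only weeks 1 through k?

The precedence chain requires at least 3 distinct weeks.
With at most 3 per week and 9 work items, at least 3 weeks are needed.
Review can't be placed before week 6, so the schedule must run through at least week 6.
6 works (last occupied week: week 6): for example Review -> week 6, Triage -> week 5, Handover -> week 2, Audit -> week 5, Research -> week 6, Prototype -> week 1, Build -> week 4, Plan -> week 1, Spec -> week 1.

6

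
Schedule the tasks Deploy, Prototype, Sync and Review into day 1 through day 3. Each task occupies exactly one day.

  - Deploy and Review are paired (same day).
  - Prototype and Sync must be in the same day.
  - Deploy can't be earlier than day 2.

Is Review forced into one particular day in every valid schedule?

No

Review can be day 2 (e.g. Sync in day 1; Review in day 2; Deploy in day 2; Prototype in day 1) or day 3 (e.g. Deploy -> day 3, Prototype -> day 1, Sync -> day 1, Review -> day 3).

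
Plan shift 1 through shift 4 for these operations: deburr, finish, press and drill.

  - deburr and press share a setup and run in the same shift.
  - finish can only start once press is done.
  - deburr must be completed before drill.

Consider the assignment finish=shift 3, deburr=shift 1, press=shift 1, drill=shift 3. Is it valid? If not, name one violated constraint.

deburr and press share a setup and run in the same shift — holds.
deburr must be completed before drill — holds.
finish can only start once press is done — holds.

Valid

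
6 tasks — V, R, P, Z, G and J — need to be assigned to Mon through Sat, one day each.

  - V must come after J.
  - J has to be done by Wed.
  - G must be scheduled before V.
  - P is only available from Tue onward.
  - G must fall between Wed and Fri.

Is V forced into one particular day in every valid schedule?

V can be Thu (e.g. J in Mon, Z in Mon, V in Thu, P in Tue, R in Mon, G in Wed) or Fri (e.g. V=Fri; Z=Mon; P=Tue; G=Wed; R=Mon; J=Mon).

No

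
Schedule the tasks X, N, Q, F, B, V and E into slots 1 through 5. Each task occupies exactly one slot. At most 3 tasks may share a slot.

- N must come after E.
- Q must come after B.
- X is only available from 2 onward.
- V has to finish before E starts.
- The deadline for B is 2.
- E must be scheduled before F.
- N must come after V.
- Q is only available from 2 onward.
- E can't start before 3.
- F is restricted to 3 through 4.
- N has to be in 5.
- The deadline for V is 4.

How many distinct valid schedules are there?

Splitting on X: it can be 2 (14), 3 (14), 4 (14), 5 (14). Listing each branch's schedules as (N, Q, F, B, V, E):
X=2: (5,2,4,1,1,3) (5,2,4,1,2,3) (5,3,4,1,1,3) (5,3,4,1,2,3) (5,3,4,2,1,3) (5,3,4,2,2,3) (5,4,4,1,1,3) (5,4,4,1,2,3) (5,4,4,2,1,3) (5,4,4,2,2,3) (5,5,4,1,1,3) (5,5,4,1,2,3) (5,5,4,2,1,3) (5,5,4,2,2,3) — 14.
X=3: (5,2,4,1,1,3) (5,2,4,1,2,3) (5,3,4,1,1,3) (5,3,4,1,2,3) (5,3,4,2,1,3) (5,3,4,2,2,3) (5,4,4,1,1,3) (5,4,4,1,2,3) (5,4,4,2,1,3) (5,4,4,2,2,3) (5,5,4,1,1,3) (5,5,4,1,2,3) (5,5,4,2,1,3) (5,5,4,2,2,3) — 14.
X=4: (5,2,4,1,1,3) (5,2,4,1,2,3) (5,3,4,1,1,3) (5,3,4,1,2,3) (5,3,4,2,1,3) (5,3,4,2,2,3) (5,4,4,1,1,3) (5,4,4,1,2,3) (5,4,4,2,1,3) (5,4,4,2,2,3) (5,5,4,1,1,3) (5,5,4,1,2,3) (5,5,4,2,1,3) (5,5,4,2,2,3) — 14.
X=5: (5,2,4,1,1,3) (5,2,4,1,2,3) (5,3,4,1,1,3) (5,3,4,1,2,3) (5,3,4,2,1,3) (5,3,4,2,2,3) (5,4,4,1,1,3) (5,4,4,1,2,3) (5,4,4,2,1,3) (5,4,4,2,2,3) (5,5,4,1,1,3) (5,5,4,1,2,3) (5,5,4,2,1,3) (5,5,4,2,2,3) — 14.
Summing: 14 + 14 + 14 + 14 = 56.

56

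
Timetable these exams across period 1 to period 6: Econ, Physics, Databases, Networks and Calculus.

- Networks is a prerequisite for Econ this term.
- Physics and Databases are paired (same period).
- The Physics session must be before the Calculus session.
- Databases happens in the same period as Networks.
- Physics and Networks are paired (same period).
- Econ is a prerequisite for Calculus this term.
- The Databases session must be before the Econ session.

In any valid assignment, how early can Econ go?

Precedence pushes Econ to at least period 2; downstream work caps Econ at period 5.
Econ at period 2 is achievable: Physics in period 1; Databases in period 1; Econ in period 2; Networks in period 1; Calculus in period 3.

period 2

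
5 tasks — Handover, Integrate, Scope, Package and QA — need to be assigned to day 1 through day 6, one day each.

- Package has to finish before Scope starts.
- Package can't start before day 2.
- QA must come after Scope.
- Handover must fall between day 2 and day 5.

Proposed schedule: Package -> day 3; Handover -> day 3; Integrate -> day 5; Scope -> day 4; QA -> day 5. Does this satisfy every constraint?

Yes

Handover must fall between day 2 and day 5 — holds.
QA must come after Scope — holds.
Package can't start before day 2 — holds.
Package has to finish before Scope starts — holds.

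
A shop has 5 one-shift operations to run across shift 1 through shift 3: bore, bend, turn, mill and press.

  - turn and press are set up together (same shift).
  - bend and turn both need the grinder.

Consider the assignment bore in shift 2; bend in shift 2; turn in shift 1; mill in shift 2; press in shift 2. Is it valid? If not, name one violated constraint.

bend and turn both need the grinder — holds.
turn and press are set up together (same shift) — violated.

Invalid. turn and press are set up together (same shift).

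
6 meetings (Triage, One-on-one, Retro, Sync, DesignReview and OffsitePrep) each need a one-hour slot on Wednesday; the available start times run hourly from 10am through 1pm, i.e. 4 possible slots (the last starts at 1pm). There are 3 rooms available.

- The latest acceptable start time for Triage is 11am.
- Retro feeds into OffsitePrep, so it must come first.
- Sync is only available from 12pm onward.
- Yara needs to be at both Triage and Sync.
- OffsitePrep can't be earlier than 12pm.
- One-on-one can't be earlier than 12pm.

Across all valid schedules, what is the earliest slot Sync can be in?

Sync is available from 12pm.
Sync at 12pm is achievable: OffsitePrep -> 12pm; One-on-one -> 12pm; Triage -> 10am; DesignReview -> 10am; Sync -> 12pm; Retro -> 10am.

12pm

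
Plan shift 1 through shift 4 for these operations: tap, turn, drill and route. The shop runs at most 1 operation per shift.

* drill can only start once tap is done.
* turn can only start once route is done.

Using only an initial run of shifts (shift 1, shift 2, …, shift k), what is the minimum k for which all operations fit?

The precedence chain requires at least 2 distinct shifts.
With at most 1 per shift and 4 operations, at least 4 shifts are needed.
4 works (last occupied shift: shift 4): for example drill in shift 4, tap in shift 1, route in shift 2, turn in shift 3.

4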